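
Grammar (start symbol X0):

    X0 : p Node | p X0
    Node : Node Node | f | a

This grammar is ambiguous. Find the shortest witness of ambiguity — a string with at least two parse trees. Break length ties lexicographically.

p a a a

length 2: no string has ≥2 trees
length 3: no string has ≥2 trees
length 4: p a a a has 2 parse trees

Two derivations of p a a a:
  X0 ⇒ p Node ⇒ p Node Node ⇒ p Node Node Node ⇒ p a Node Node ⇒ p a a Node ⇒ p a a a
  X0 ⇒ p Node ⇒ p Node Node ⇒ p a Node ⇒ p a Node Node ⇒ p a a Node ⇒ p a a a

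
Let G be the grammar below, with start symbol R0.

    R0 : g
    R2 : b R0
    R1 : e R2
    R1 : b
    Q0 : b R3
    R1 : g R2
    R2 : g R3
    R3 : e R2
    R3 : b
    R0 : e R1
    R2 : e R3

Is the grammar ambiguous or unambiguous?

Unambiguous

(Q0 is unreachable from R0, so its rules don't affect L(R0).) The reachable rules are right-linear with at most one rule per (nonterminal, next-terminal) pair. Each input token forces the next rule, so parsing is deterministic.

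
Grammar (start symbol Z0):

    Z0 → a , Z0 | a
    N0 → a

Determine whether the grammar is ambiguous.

Unambiguous

(N0 is unreachable from Z0, so its rules don't affect L(Z0).) Right-recursive list with a separator: after each atom, whether the separator follows determines the rule. One parse per string.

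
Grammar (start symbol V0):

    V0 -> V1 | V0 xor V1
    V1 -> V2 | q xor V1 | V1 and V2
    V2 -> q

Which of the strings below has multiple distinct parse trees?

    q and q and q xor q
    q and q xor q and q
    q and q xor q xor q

q and q xor q xor q

q and q and q xor q: 1 tree
q and q xor q and q: 1 tree
q and q xor q xor q: 2 trees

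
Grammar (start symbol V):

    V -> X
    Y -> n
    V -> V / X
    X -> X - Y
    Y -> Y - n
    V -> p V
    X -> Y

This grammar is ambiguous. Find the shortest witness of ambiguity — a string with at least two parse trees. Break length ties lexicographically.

length 1: no string has ≥2 trees
length 2: no string has ≥2 trees
length 3: n - n has 2 parse trees

Two derivations of n - n:
  V ⇒ X ⇒ X - Y ⇒ Y - Y ⇒ n - Y ⇒ n - n
  V ⇒ X ⇒ Y ⇒ Y - n ⇒ n - n

n - n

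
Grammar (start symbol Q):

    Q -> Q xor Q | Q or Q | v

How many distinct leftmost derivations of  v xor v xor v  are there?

Parse trees for v xor v xor v:
  [Q [Q v] xor [Q [Q v] xor [Q v]]]
  [Q [Q [Q v] xor [Q v]] xor [Q v]]

2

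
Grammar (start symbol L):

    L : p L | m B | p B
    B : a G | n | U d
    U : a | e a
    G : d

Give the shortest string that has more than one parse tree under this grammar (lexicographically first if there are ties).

m a d

length 2: no string has ≥2 trees
length 3: m a d has 2 parse trees

Two derivations of m a d:
  L ⇒ m B ⇒ m a G ⇒ m a d
  L ⇒ m B ⇒ m U d ⇒ m a d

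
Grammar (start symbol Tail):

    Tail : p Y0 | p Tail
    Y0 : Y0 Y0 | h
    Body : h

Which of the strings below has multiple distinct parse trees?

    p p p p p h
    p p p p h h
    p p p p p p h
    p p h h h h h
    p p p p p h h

p p h h h h h

p p p p p h: 1 tree
p p p p h h: 1 tree
p p p p p p h: 1 tree
p p h h h h h: 14 trees
p p p p p h h: 1 tree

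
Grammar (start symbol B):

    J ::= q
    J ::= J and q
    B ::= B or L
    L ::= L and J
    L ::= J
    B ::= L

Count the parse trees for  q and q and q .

4

Parse trees for q and q and q:
  [B [L [L [J q]] and [J [J q] and q]]]
  [B [L [L [L [J q]] and [J q]] and [J q]]]
  [B [L [L [J [J q] and q]] and [J q]]]
  [B [L [J [J [J q] and q] and q]]]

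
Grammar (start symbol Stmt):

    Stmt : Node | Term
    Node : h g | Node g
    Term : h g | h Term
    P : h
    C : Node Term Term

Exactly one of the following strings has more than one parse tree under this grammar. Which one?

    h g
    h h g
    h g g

h g: 2 trees
h h g: 1 tree
h g g: 1 tree

h g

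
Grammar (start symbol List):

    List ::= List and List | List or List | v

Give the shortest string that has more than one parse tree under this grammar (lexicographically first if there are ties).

length 1: no string has ≥2 trees
length 3: no string has ≥2 trees
length 5: v and v and v has 2 parse trees

Two derivations of v and v and v:
  List ⇒ List and List ⇒ List and List and List ⇒ v and List and List ⇒ v and v and List ⇒ v and v and v
  List ⇒ List and List ⇒ v and List ⇒ v and List and List ⇒ v and v and List ⇒ v and v and v

v and v and v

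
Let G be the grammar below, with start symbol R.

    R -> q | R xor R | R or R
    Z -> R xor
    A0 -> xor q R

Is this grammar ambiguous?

Witness: q or q or q

Derivation 1: R ⇒ R or R ⇒ q or R ⇒ q or R or R ⇒ q or q or R ⇒ q or q or q
Derivation 2: R ⇒ R or R ⇒ R or R or R ⇒ q or R or R ⇒ q or q or R ⇒ q or q or q

Two distinct leftmost derivations for the same string.

Ambiguous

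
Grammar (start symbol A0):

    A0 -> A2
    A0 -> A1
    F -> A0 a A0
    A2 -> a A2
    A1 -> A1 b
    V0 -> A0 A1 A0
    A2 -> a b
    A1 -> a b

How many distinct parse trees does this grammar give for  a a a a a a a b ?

Parse trees for a a a a a a a b:
  [A0 [A2 a [A2 a [A2 a [A2 a [A2 a [A2 a [A2 a b]]]]]]]]

1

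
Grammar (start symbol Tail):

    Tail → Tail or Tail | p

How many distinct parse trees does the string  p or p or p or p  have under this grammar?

Parse trees for p or p or p or p:
  [Tail [Tail p] or [Tail [Tail p] or [Tail [Tail p] or [Tail p]]]]
  [Tail [Tail p] or [Tail [Tail [Tail p] or [Tail p]] or [Tail p]]]
  [Tail [Tail [Tail p] or [Tail p]] or [Tail [Tail p] or [Tail p]]]
  [Tail [Tail [Tail p] or [Tail [Tail p] or [Tail p]]] or [Tail p]]
  [Tail [Tail [Tail [Tail p] or [Tail p]] or [Tail p]] or [Tail p]]

5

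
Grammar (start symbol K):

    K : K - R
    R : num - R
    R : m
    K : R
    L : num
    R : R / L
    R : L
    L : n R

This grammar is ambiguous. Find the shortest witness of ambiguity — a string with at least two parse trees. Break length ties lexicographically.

length 1: no string has ≥2 trees
length 2: no string has ≥2 trees
length 3: num - m has 2 parse trees

Two derivations of num - m:
  K ⇒ K - R ⇒ R - R ⇒ L - R ⇒ num - R ⇒ num - m
  K ⇒ R ⇒ num - R ⇒ num - m

num - m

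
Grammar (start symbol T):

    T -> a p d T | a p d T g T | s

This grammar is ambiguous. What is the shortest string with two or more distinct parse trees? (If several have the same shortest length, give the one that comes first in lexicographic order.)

a p d a p d s g s

length 1: no string has ≥2 trees
length 4: no string has ≥2 trees
length 6: no string has ≥2 trees
length 7: no string has ≥2 trees
length 9: a p d a p d s g s has 2 parse trees

Two derivations of a p d a p d s g s:
  T ⇒ a p d T ⇒ a p d a p d T g T ⇒ a p d a p d s g T ⇒ a p d a p d s g s
  T ⇒ a p d T g T ⇒ a p d a p d T g T ⇒ a p d a p d s g T ⇒ a p d a p d s g s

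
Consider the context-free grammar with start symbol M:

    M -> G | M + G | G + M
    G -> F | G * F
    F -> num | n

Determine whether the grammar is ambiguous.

Ambiguous

Witness: n + n

Derivation 1: M ⇒ M + G ⇒ G + G ⇒ F + G ⇒ n + G ⇒ n + F ⇒ n + n
Derivation 2: M ⇒ G + M ⇒ F + M ⇒ n + M ⇒ n + G ⇒ n + F ⇒ n + n

Two distinct leftmost derivations for the same string.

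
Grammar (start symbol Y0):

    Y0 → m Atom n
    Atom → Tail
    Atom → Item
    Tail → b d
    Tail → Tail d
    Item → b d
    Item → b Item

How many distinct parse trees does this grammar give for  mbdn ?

2

Parse trees for mbdn:
  [Y0 m [Atom [Tail b d]] n]
  [Y0 m [Atom [Item b d]] n]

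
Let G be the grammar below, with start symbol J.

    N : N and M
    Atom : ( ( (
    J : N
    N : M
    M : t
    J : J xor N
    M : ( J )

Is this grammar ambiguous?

Unambiguous

Only J, N, M are reachable from J; ignoring the rest: J → J xor N | N  ;  N → N and M | M  — a left-associative chain with M at the bottom. Each string factors uniquely by precedence.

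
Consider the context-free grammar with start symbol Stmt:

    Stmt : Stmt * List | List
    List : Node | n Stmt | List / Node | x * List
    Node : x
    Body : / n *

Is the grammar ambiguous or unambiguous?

Witness: x * x

Derivation 1: Stmt ⇒ Stmt * List ⇒ List * List ⇒ Node * List ⇒ x * List ⇒ x * Node ⇒ x * x
Derivation 2: Stmt ⇒ List ⇒ x * List ⇒ x * Node ⇒ x * x

Two distinct leftmost derivations for the same string.

Ambiguous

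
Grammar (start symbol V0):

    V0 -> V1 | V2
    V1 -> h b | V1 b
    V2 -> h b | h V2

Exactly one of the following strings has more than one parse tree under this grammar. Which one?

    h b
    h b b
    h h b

h b: 2 trees
h b b: 1 tree
h h b: 1 tree

h b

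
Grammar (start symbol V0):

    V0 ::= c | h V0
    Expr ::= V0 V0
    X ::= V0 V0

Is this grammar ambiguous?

Only V0 is reachable from V0; ignoring the rest: Restricted to the reachable nonterminals, every rule has the form A → t or A → t B, and no two rules for the same A share a first terminal. The grammar encodes a DFA — one run per string.

Unambiguous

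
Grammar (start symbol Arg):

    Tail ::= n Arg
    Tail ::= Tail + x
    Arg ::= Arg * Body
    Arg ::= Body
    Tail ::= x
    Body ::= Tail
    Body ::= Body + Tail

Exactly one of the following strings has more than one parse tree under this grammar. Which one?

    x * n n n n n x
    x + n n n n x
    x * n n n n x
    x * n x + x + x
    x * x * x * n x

x * n n n n n x: 1 tree
x + n n n n x: 1 tree
x * n n n n x: 1 tree
x * n x + x + x: 12 trees
x * x * x * n x: 1 tree

x * n x + x + x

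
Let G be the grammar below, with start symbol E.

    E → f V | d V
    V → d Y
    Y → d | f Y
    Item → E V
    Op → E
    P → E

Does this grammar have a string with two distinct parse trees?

Unambiguous

Only E, V, Y are reachable from E; ignoring the rest: The reachable rules are right-linear with at most one rule per (nonterminal, next-terminal) pair. Each input token forces the next rule, so parsing is deterministic.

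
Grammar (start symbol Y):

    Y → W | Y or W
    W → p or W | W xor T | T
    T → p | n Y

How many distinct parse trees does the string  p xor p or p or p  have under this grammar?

Parse trees for p xor p or p or p:
  [Y [Y [W [W [T p]] xor [T p]]] or [W p or [W [T p]]]]
  [Y [Y [Y [W [W [T p]] xor [T p]]] or [W [T p]]] or [W [T p]]]

2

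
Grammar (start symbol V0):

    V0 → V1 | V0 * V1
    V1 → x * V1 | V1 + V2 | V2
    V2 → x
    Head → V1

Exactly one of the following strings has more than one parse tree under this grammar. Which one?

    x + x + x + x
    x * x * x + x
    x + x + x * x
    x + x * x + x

x * x * x + x

x + x + x + x: 1 tree
x * x * x + x: 7 trees
x + x + x * x: 1 tree
x + x * x + x: 1 tree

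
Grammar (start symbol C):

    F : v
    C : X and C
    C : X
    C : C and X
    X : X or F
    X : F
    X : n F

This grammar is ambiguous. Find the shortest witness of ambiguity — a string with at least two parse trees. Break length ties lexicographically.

length 1: no string has ≥2 trees
length 2: no string has ≥2 trees
length 3: v and v has 2 parse trees

Two derivations of v and v:
  C ⇒ X and C ⇒ F and C ⇒ v and C ⇒ v and X ⇒ v and F ⇒ v and v
  C ⇒ C and X ⇒ X and X ⇒ F and X ⇒ v and X ⇒ v and F ⇒ v and v

v and v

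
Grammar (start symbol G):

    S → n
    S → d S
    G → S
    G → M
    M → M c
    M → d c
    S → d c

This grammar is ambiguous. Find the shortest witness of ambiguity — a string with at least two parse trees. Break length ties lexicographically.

d c

length 1: no string has ≥2 trees
length 2: d c has 2 parse trees

Two derivations of d c:
  G ⇒ S ⇒ d c
  G ⇒ M ⇒ d c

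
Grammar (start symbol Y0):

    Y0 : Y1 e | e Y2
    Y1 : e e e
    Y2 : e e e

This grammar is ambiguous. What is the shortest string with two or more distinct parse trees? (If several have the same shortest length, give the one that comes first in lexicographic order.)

e e e e

length 4: e e e e has 2 parse trees

Two derivations of e e e e:
  Y0 ⇒ Y1 e ⇒ e e e e
  Y0 ⇒ e Y2 ⇒ e e e e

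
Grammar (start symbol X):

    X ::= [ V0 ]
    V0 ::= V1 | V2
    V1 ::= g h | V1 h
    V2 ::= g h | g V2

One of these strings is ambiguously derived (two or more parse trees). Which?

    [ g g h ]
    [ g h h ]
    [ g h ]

[ g h ]

[ g g h ]: 1 tree
[ g h h ]: 1 tree
[ g h ]: 2 trees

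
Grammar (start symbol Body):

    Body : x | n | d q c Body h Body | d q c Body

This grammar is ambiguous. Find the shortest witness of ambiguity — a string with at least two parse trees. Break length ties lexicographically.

d q c d q c n h n

length 1: no string has ≥2 trees
length 4: no string has ≥2 trees
length 6: no string has ≥2 trees
length 7: no string has ≥2 trees
length 9: d q c d q c n h n has 2 parse trees

Two derivations of d q c d q c n h n:
  Body ⇒ d q c Body h Body ⇒ d q c d q c Body h Body ⇒ d q c d q c n h Body ⇒ d q c d q c n h n
  Body ⇒ d q c Body ⇒ d q c d q c Body h Body ⇒ d q c d q c n h Body ⇒ d q c d q c n h n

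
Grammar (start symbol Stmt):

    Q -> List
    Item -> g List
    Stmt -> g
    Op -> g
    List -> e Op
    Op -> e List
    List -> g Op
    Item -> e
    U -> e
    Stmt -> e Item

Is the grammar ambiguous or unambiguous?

Unambiguous

(Q, U are unreachable from Stmt, so their rules don't affect L(Stmt).) The reachable rules are right-linear with at most one rule per (nonterminal, next-terminal) pair. Each input token forces the next rule, so parsing is deterministic.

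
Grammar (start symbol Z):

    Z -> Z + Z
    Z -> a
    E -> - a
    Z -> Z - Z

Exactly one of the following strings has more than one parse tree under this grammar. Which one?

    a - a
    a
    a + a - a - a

a - a: 1 tree
a: 1 tree
a + a - a - a: 5 trees

a + a - a - a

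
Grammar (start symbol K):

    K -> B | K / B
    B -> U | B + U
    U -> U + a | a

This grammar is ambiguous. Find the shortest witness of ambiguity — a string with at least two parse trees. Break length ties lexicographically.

length 1: no string has ≥2 trees
length 3: a + a has 2 parse trees

Two derivations of a + a:
  K ⇒ B ⇒ U ⇒ U + a ⇒ a + a
  K ⇒ B ⇒ B + U ⇒ U + U ⇒ a + U ⇒ a + a

a + a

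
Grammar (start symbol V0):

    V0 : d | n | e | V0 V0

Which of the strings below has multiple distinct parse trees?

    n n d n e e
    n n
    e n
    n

n n d n e e: 42 trees
n n: 1 tree
e n: 1 tree
n: 1 tree

n n d n e e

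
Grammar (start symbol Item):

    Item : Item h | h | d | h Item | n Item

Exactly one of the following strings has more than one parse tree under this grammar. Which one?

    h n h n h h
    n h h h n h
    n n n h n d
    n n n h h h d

h n h n h h: 6 trees
n h h h n h: 1 tree
n n n h n d: 1 tree
n n n h h h d: 1 tree

h n h n h h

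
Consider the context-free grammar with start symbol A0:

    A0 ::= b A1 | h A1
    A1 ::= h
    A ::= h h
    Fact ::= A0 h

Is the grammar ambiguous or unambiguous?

Only A0, A1 are reachable from A0; ignoring the rest: The reachable rules are right-linear with at most one rule per (nonterminal, next-terminal) pair. Each input token forces the next rule, so parsing is deterministic.

Unambiguous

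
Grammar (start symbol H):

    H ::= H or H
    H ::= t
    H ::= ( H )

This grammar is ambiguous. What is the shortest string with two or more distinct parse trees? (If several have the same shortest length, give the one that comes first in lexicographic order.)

t or t or t

length 1: no string has ≥2 trees
length 3: no string has ≥2 trees
length 5: t or t or t has 2 parse trees

Two derivations of t or t or t:
  H ⇒ H or H ⇒ H or H or H ⇒ t or H or H ⇒ t or t or H ⇒ t or t or t
  H ⇒ H or H ⇒ t or H ⇒ t or H or H ⇒ t or t or H ⇒ t or t or t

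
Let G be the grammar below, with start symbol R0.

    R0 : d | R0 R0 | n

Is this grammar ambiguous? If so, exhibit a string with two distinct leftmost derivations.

Ambiguous

Witness: d d d

Derivation 1: R0 ⇒ R0 R0 ⇒ d R0 ⇒ d R0 R0 ⇒ d d R0 ⇒ d d d
Derivation 2: R0 ⇒ R0 R0 ⇒ R0 R0 R0 ⇒ d R0 R0 ⇒ d d R0 ⇒ d d d

Two distinct leftmost derivations for the same string.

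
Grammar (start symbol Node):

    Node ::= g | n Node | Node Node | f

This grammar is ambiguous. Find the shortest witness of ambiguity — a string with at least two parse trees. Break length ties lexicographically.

f f f

length 1: no string has ≥2 trees
length 2: no string has ≥2 trees
length 3: f f f has 2 parse trees

Two derivations of f f f:
  Node ⇒ Node Node ⇒ Node Node Node ⇒ f Node Node ⇒ f f Node ⇒ f f f
  Node ⇒ Node Node ⇒ f Node ⇒ f Node Node ⇒ f f Node ⇒ f f f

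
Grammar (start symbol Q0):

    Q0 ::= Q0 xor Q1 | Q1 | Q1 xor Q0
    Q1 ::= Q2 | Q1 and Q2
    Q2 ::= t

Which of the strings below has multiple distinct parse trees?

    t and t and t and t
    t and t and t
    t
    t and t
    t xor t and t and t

t xor t and t and t

t and t and t and t: 1 tree
t and t and t: 1 tree
t: 1 tree
t and t: 1 tree
t xor t and t and t: 2 trees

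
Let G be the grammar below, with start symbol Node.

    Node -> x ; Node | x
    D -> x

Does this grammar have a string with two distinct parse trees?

Unambiguous

Only Node is reachable from Node; ignoring the rest: Right-recursive list with a separator: after each atom, whether the separator follows determines the rule. One parse per string.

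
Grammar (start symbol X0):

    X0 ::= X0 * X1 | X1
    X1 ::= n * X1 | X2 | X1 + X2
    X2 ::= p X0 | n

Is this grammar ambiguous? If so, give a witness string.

Ambiguous

Witness: n * n

Derivation 1: X0 ⇒ X0 * X1 ⇒ X1 * X1 ⇒ X2 * X1 ⇒ n * X1 ⇒ n * X2 ⇒ n * n
Derivation 2: X0 ⇒ X1 ⇒ n * X1 ⇒ n * X2 ⇒ n * n

Two distinct leftmost derivations for the same string.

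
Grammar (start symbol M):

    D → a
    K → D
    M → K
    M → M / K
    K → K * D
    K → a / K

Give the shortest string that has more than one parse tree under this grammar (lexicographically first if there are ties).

a / a

length 1: no string has ≥2 trees
length 3: a / a has 2 parse trees

Two derivations of a / a:
  M ⇒ K ⇒ a / K ⇒ a / D ⇒ a / a
  M ⇒ M / K ⇒ K / K ⇒ D / K ⇒ a / K ⇒ a / D ⇒ a / a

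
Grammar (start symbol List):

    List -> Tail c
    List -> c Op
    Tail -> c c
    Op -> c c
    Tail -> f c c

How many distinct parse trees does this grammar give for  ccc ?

Parse trees for ccc:
  [List [Tail c c] c]
  [List c [Op c c]]

2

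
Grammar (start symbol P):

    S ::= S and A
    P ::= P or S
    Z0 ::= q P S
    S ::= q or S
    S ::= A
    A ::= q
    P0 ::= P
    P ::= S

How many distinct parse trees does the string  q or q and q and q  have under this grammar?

Parse trees for q or q and q and q:
  [P [P [S [A q]]] or [S [S [S [A q]] and [A q]] and [A q]]]
  [P [S [S [S q or [S [A q]]] and [A q]] and [A q]]]
  [P [S [S q or [S [S [A q]] and [A q]]] and [A q]]]
  [P [S q or [S [S [S [A q]] and [A q]] and [A q]]]]

4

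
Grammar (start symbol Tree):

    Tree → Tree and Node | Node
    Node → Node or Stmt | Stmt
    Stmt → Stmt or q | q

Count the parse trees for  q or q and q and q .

2

Parse trees for q or q and q and q:
  [Tree [Tree [Tree [Node [Node [Stmt q]] or [Stmt q]]] and [Node [Stmt q]]] and [Node [Stmt q]]]
  [Tree [Tree [Tree [Node [Stmt [Stmt q] or q]]] and [Node [Stmt q]]] and [Node [Stmt q]]]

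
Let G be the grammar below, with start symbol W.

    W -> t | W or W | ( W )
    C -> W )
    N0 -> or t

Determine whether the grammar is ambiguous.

Witness: t or t or t

Derivation 1: W ⇒ W or W ⇒ t or W ⇒ t or W or W ⇒ t or t or W ⇒ t or t or t
Derivation 2: W ⇒ W or W ⇒ W or W or W ⇒ t or W or W ⇒ t or t or W ⇒ t or t or t

Two distinct leftmost derivations for the same string.

Ambiguous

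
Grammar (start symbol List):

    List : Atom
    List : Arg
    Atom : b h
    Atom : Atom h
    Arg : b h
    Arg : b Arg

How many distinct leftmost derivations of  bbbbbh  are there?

1

Parse trees for bbbbbh:
  [List [Arg b [Arg b [Arg b [Arg b [Arg b h]]]]]]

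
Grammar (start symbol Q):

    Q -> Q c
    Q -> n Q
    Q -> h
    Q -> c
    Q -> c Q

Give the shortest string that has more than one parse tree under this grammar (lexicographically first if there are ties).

length 1: no string has ≥2 trees
length 2: c c has 2 parse trees

Two derivations of c c:
  Q ⇒ Q c ⇒ c c
  Q ⇒ c Q ⇒ c c

c c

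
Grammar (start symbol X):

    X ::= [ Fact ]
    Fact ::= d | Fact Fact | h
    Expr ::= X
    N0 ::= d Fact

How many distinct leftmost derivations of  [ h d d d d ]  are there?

14

Parse trees for [ h d d d d ] (showing first 6 of 14):
  [X [ [Fact [Fact h] [Fact [Fact d] [Fact [Fact d] [Fact [Fact d] [Fact d]]]]] ]]
  [X [ [Fact [Fact h] [Fact [Fact d] [Fact [Fact [Fact d] [Fact d]] [Fact d]]]] ]]
  [X [ [Fact [Fact h] [Fact [Fact [Fact d] [Fact d]] [Fact [Fact d] [Fact d]]]] ]]
  [X [ [Fact [Fact h] [Fact [Fact [Fact d] [Fact [Fact d] [Fact d]]] [Fact d]]] ]]
  [X [ [Fact [Fact h] [Fact [Fact [Fact [Fact d] [Fact d]] [Fact d]] [Fact d]]] ]]
  [X [ [Fact [Fact [Fact h] [Fact d]] [Fact [Fact d] [Fact [Fact d] [Fact d]]]] ]]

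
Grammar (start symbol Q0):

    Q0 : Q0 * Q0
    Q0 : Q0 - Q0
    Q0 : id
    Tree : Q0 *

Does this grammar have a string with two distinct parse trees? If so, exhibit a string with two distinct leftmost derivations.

Witness: id * id * id

Derivation 1: Q0 ⇒ Q0 * Q0 ⇒ Q0 * Q0 * Q0 ⇒ id * Q0 * Q0 ⇒ id * id * Q0 ⇒ id * id * id
Derivation 2: Q0 ⇒ Q0 * Q0 ⇒ id * Q0 ⇒ id * Q0 * Q0 ⇒ id * id * Q0 ⇒ id * id * id

Two distinct leftmost derivations for the same string.

Ambiguous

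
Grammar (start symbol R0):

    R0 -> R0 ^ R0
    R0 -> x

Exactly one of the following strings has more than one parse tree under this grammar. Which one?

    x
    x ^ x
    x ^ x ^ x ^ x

x: 1 tree
x ^ x: 1 tree
x ^ x ^ x ^ x: 5 trees

x ^ x ^ x ^ x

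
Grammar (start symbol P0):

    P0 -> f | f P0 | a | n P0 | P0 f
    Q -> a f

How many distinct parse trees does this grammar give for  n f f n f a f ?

6

Parse trees for n f f n f a f:
  [P0 n [P0 f [P0 f [P0 n [P0 f [P0 [P0 a] f]]]]]]
  [P0 n [P0 f [P0 f [P0 n [P0 [P0 f [P0 a]] f]]]]]
  [P0 n [P0 f [P0 f [P0 [P0 n [P0 f [P0 a]]] f]]]]
  [P0 n [P0 f [P0 [P0 f [P0 n [P0 f [P0 a]]]] f]]]
  [P0 n [P0 [P0 f [P0 f [P0 n [P0 f [P0 a]]]]] f]]
  [P0 [P0 n [P0 f [P0 f [P0 n [P0 f [P0 a]]]]]] f]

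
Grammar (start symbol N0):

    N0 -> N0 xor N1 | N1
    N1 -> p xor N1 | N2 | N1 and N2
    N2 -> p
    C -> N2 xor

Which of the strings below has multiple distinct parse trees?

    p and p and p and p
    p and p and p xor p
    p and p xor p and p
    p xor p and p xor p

p xor p and p xor p

p and p and p and p: 1 tree
p and p and p xor p: 1 tree
p and p xor p and p: 1 tree
p xor p and p xor p: 3 trees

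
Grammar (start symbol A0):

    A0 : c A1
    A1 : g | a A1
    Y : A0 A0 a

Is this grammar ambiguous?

Only A0, A1 are reachable from A0; ignoring the rest: Restricted to the reachable nonterminals, every rule has the form A → t or A → t B, and no two rules for the same A share a first terminal. The grammar encodes a DFA — one run per string.

Unambiguous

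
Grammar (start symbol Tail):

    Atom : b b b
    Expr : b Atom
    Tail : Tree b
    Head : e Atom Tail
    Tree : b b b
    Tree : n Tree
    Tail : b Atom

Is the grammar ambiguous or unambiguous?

Ambiguous

Witness: b b b b

Derivation 1: Tail ⇒ Tree b ⇒ b b b b
Derivation 2: Tail ⇒ b Atom ⇒ b b b b

Two distinct leftmost derivations for the same string.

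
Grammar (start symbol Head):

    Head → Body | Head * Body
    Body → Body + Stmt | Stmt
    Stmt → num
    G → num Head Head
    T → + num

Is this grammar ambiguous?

Unambiguous

Only Head, Body, Stmt are reachable from Head; ignoring the rest: This is a standard precedence ladder (Head over Body over Stmt), with each level left-recursive on its own operator ('*' at Head, '+' at Body). That structure is LR(1), hence unambiguous.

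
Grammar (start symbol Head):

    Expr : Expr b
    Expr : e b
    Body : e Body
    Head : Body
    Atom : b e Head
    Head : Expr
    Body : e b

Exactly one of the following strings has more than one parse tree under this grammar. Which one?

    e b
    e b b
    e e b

e b: 2 trees
e b b: 1 tree
e e b: 1 tree

e b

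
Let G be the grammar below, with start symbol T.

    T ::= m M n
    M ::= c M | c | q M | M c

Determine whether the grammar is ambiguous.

Witness: m c c n

Derivation 1: T ⇒ m M n ⇒ m c M n ⇒ m c c n
Derivation 2: T ⇒ m M n ⇒ m M c n ⇒ m c c n

Two distinct leftmost derivations for the same string.

Ambiguous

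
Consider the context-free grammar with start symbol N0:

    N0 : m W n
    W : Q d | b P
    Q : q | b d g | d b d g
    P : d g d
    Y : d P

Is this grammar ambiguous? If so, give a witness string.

Witness: m b d g d n

Derivation 1: N0 ⇒ m W n ⇒ m Q d n ⇒ m b d g d n
Derivation 2: N0 ⇒ m W n ⇒ m b P n ⇒ m b d g d n

Two distinct leftmost derivations for the same string.

Ambiguous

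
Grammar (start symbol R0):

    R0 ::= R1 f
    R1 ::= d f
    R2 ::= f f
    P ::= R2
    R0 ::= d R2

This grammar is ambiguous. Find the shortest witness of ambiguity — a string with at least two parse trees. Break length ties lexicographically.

d f f

length 3: d f f has 2 parse trees

Two derivations of d f f:
  R0 ⇒ R1 f ⇒ d f f
  R0 ⇒ d R2 ⇒ d f f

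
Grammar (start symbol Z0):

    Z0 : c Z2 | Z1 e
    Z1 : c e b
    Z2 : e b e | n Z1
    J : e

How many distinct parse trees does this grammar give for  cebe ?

Parse trees for cebe:
  [Z0 c [Z2 e b e]]
  [Z0 [Z1 c e b] e]

2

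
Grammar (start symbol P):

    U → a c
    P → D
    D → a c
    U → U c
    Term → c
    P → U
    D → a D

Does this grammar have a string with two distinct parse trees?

Ambiguous

Witness: a c

Derivation 1: P ⇒ D ⇒ a c
Derivation 2: P ⇒ U ⇒ a c

Two distinct leftmost derivations for the same string.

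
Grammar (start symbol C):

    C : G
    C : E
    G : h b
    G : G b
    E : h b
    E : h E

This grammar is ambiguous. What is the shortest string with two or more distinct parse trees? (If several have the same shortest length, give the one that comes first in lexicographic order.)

length 2: h b has 2 parse trees

Two derivations of h b:
  C ⇒ G ⇒ h b
  C ⇒ E ⇒ h b

h b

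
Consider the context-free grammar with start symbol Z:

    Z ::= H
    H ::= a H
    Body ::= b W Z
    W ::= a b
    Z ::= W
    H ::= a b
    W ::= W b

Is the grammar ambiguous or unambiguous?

Witness: a b

Derivation 1: Z ⇒ H ⇒ a b
Derivation 2: Z ⇒ W ⇒ a b

Two distinct leftmost derivations for the same string.

Ambiguous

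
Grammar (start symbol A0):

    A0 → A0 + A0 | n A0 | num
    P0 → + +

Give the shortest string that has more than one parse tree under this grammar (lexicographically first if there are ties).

length 1: no string has ≥2 trees
length 2: no string has ≥2 trees
length 3: no string has ≥2 trees
length 4: n num + num has 2 parse trees

Two derivations of n num + num:
  A0 ⇒ A0 + A0 ⇒ n A0 + A0 ⇒ n num + A0 ⇒ n num + num
  A0 ⇒ n A0 ⇒ n A0 + A0 ⇒ n num + A0 ⇒ n num + num

n num + num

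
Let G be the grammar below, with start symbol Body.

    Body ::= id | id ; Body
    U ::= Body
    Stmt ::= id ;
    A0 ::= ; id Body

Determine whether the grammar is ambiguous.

(U, Stmt, A0 are unreachable from Body, so their rules don't affect L(Body).) Right-recursive list with a separator: after each atom, whether the separator follows determines the rule. One parse per string.

Unambiguous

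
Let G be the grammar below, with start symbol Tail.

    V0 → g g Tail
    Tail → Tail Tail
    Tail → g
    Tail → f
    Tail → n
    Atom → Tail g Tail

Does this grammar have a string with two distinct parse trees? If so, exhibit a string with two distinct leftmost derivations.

Witness: f f f

Derivation 1: Tail ⇒ Tail Tail ⇒ Tail Tail Tail ⇒ f Tail Tail ⇒ f f Tail ⇒ f f f
Derivation 2: Tail ⇒ Tail Tail ⇒ f Tail ⇒ f Tail Tail ⇒ f f Tail ⇒ f f f

Two distinct leftmost derivations for the same string.

Ambiguous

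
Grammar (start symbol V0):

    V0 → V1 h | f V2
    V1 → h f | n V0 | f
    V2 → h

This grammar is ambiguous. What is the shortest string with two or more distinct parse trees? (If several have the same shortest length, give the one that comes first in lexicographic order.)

length 2: f h has 2 parse trees

Two derivations of f h:
  V0 ⇒ V1 h ⇒ f h
  V0 ⇒ f V2 ⇒ f h

f h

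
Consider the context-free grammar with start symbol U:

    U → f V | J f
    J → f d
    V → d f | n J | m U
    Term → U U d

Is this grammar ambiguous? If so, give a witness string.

Ambiguous

Witness: f d f

Derivation 1: U ⇒ f V ⇒ f d f
Derivation 2: U ⇒ J f ⇒ f d f

Two distinct leftmost derivations for the same string.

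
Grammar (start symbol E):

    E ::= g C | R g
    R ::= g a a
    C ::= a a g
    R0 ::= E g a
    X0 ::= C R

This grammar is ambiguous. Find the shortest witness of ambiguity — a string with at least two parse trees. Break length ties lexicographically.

length 4: g a a g has 2 parse trees

Two derivations of g a a g:
  E ⇒ g C ⇒ g a a g
  E ⇒ R g ⇒ g a a g

g a a g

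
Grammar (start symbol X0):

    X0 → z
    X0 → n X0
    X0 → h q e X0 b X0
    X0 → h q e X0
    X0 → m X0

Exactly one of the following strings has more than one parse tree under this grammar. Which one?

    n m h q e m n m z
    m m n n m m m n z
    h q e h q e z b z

h q e h q e z b z

n m h q e m n m z: 1 tree
m m n n m m m n z: 1 tree
h q e h q e z b z: 2 trees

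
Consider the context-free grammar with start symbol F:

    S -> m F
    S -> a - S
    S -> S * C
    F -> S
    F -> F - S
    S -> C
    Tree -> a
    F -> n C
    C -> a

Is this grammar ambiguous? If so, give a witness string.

Ambiguous

Witness: a - a

Derivation 1: F ⇒ S ⇒ a - S ⇒ a - C ⇒ a - a
Derivation 2: F ⇒ F - S ⇒ S - S ⇒ C - S ⇒ a - S ⇒ a - C ⇒ a - a

Two distinct leftmost derivations for the same string.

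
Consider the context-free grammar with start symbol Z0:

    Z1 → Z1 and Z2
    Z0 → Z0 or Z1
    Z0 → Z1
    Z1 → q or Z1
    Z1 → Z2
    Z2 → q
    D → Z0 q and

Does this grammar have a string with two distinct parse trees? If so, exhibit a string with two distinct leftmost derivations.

Ambiguous

Witness: q or q

Derivation 1: Z0 ⇒ Z0 or Z1 ⇒ Z1 or Z1 ⇒ Z2 or Z1 ⇒ q or Z1 ⇒ q or Z2 ⇒ q or q
Derivation 2: Z0 ⇒ Z1 ⇒ q or Z1 ⇒ q or Z2 ⇒ q or q

Two distinct leftmost derivations for the same string.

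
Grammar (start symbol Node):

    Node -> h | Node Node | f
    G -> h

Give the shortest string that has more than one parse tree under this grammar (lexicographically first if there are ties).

f f f

length 1: no string has ≥2 trees
length 2: no string has ≥2 trees
length 3: f f f has 2 parse trees

Two derivations of f f f:
  Node ⇒ Node Node ⇒ Node Node Node ⇒ f Node Node ⇒ f f Node ⇒ f f f
  Node ⇒ Node Node ⇒ f Node ⇒ f Node Node ⇒ f f Node ⇒ f f f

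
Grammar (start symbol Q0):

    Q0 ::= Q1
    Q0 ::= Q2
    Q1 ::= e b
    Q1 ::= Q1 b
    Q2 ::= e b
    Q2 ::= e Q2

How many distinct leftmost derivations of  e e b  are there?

Parse trees for e e b:
  [Q0 [Q2 e [Q2 e b]]]

1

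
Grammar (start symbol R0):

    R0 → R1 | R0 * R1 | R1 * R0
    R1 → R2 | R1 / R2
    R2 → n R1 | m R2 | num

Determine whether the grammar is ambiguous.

Witness: num * num

Derivation 1: R0 ⇒ R0 * R1 ⇒ R1 * R1 ⇒ R2 * R1 ⇒ num * R1 ⇒ num * R2 ⇒ num * num
Derivation 2: R0 ⇒ R1 * R0 ⇒ R2 * R0 ⇒ num * R0 ⇒ num * R1 ⇒ num * R2 ⇒ num * num

Two distinct leftmost derivations for the same string.

Ambiguous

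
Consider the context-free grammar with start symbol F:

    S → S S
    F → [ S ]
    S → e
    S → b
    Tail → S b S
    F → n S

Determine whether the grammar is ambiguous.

Witness: n b b b

Derivation 1: F ⇒ n S ⇒ n S S ⇒ n S S S ⇒ n b S S ⇒ n b b S ⇒ n b b b
Derivation 2: F ⇒ n S ⇒ n S S ⇒ n b S ⇒ n b S S ⇒ n b b S ⇒ n b b b

Two distinct leftmost derivations for the same string.

Ambiguous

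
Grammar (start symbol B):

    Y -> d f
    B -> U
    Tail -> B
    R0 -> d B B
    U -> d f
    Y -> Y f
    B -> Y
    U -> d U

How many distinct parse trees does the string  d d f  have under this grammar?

1

Parse trees for d d f:
  [B [U d [U d f]]]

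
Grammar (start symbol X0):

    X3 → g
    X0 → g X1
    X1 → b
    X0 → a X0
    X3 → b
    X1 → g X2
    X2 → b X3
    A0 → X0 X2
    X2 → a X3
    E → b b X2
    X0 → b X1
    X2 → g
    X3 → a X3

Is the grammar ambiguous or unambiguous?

Only X0, X1, X2, X3 are reachable from X0; ignoring the rest: Restricted to the reachable nonterminals, every rule has the form A → t or A → t B, and no two rules for the same A share a first terminal. The grammar encodes a DFA — one run per string.

Unambiguous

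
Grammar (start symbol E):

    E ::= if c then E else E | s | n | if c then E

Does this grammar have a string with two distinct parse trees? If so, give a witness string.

Ambiguous

Witness: if c then if c then n else n

Derivation 1: E ⇒ if c then E else E ⇒ if c then if c then E else E ⇒ if c then if c then n else E ⇒ if c then if c then n else n
Derivation 2: E ⇒ if c then E ⇒ if c then if c then E else E ⇒ if c then if c then n else E ⇒ if c then if c then n else n

Two distinct leftmost derivations for the same string.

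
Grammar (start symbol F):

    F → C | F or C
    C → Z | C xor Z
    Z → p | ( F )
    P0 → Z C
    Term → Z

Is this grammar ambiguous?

Only F, C, Z are reachable from F; ignoring the rest: This is a standard precedence ladder (F over C over Z), with each level left-recursive on its own operator ('or' at F, 'xor' at C). That structure is LR(1), hence unambiguous.

Unambiguous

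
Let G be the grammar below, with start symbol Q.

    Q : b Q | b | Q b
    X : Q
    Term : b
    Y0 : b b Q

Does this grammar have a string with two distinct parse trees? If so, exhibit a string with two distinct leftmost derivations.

Witness: b b

Derivation 1: Q ⇒ b Q ⇒ b b
Derivation 2: Q ⇒ Q b ⇒ b b

Two distinct leftmost derivations for the same string.

Ambiguous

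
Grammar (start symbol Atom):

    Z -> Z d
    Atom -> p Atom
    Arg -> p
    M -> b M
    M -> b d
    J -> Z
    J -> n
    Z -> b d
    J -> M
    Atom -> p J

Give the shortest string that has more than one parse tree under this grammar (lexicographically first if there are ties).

p b d

length 2: no string has ≥2 trees
length 3: p b d has 2 parse trees

Two derivations of p b d:
  Atom ⇒ p J ⇒ p Z ⇒ p b d
  Atom ⇒ p J ⇒ p M ⇒ p b d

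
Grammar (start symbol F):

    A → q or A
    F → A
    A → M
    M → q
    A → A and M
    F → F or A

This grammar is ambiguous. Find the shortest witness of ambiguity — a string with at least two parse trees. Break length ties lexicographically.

q or q

length 1: no string has ≥2 trees
length 3: q or q has 2 parse trees

Two derivations of q or q:
  F ⇒ A ⇒ q or A ⇒ q or M ⇒ q or q
  F ⇒ F or A ⇒ A or A ⇒ M or A ⇒ q or A ⇒ q or M ⇒ q or q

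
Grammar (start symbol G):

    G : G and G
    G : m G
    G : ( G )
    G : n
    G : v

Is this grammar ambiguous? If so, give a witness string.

Witness: m n and n

Derivation 1: G ⇒ G and G ⇒ m G and G ⇒ m n and G ⇒ m n and n
Derivation 2: G ⇒ m G ⇒ m G and G ⇒ m n and G ⇒ m n and n

Two distinct leftmost derivations for the same string.

Ambiguous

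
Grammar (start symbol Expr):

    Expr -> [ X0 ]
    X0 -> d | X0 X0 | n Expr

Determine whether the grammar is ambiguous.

Witness: [ d d d ]

Derivation 1: Expr ⇒ [ X0 ] ⇒ [ X0 X0 ] ⇒ [ d X0 ] ⇒ [ d X0 X0 ] ⇒ [ d d X0 ] ⇒ [ d d d ]
Derivation 2: Expr ⇒ [ X0 ] ⇒ [ X0 X0 ] ⇒ [ X0 X0 X0 ] ⇒ [ d X0 X0 ] ⇒ [ d d X0 ] ⇒ [ d d d ]

Two distinct leftmost derivations for the same string.

Ambiguous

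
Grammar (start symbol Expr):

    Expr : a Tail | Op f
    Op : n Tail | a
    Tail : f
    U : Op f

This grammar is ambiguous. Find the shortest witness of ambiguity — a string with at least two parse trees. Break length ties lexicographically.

a f

length 2: a f has 2 parse trees

Two derivations of a f:
  Expr ⇒ a Tail ⇒ a f
  Expr ⇒ Op f ⇒ a f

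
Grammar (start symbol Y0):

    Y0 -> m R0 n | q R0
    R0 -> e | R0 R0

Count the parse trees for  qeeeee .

14

Parse trees for qeeeee (showing first 6 of 14):
  [Y0 q [R0 [R0 e] [R0 [R0 e] [R0 [R0 e] [R0 [R0 e] [R0 e]]]]]]
  [Y0 q [R0 [R0 e] [R0 [R0 e] [R0 [R0 [R0 e] [R0 e]] [R0 e]]]]]
  [Y0 q [R0 [R0 e] [R0 [R0 [R0 e] [R0 e]] [R0 [R0 e] [R0 e]]]]]
  [Y0 q [R0 [R0 e] [R0 [R0 [R0 e] [R0 [R0 e] [R0 e]]] [R0 e]]]]
  [Y0 q [R0 [R0 e] [R0 [R0 [R0 [R0 e] [R0 e]] [R0 e]] [R0 e]]]]
  [Y0 q [R0 [R0 [R0 e] [R0 e]] [R0 [R0 e] [R0 [R0 e] [R0 e]]]]]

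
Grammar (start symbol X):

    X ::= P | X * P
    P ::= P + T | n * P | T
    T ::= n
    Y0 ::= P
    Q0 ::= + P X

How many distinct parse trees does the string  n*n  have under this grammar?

Parse trees for n*n:
  [X [P n * [P [T n]]]]
  [X [X [P [T n]]] * [P [T n]]]

2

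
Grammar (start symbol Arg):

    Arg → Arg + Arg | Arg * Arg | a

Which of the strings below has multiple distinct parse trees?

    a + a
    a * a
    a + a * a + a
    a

a + a * a + a

a + a: 1 tree
a * a: 1 tree
a + a * a + a: 5 trees
a: 1 tree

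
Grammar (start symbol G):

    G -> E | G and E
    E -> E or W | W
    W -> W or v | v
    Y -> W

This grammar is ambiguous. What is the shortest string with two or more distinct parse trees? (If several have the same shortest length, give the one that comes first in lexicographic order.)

length 1: no string has ≥2 trees
length 3: v or v has 2 parse trees

Two derivations of v or v:
  G ⇒ E ⇒ E or W ⇒ W or W ⇒ v or W ⇒ v or v
  G ⇒ E ⇒ W ⇒ W or v ⇒ v or v

v or v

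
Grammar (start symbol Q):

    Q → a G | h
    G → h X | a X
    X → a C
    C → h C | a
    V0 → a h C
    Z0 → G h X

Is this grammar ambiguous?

Unambiguous

Only Q, G, X, C are reachable from Q; ignoring the rest: Each reachable nonterminal has at most one production per leading terminal, and all productions are right-linear; the derivation is determined token-by-token.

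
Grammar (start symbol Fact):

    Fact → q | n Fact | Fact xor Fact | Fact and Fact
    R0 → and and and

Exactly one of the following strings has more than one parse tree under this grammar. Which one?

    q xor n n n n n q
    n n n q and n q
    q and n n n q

q xor n n n n n q: 1 tree
n n n q and n q: 4 trees
q and n n n q: 1 tree

n n n q and n q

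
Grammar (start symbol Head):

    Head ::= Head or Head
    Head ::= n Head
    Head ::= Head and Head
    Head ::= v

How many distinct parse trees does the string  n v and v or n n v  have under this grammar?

Parse trees for n v and v or n n v:
  [Head [Head n [Head [Head v] and [Head v]]] or [Head n [Head n [Head v]]]]
  [Head [Head [Head n [Head v]] and [Head v]] or [Head n [Head n [Head v]]]]
  [Head n [Head [Head [Head v] and [Head v]] or [Head n [Head n [Head v]]]]]
  [Head n [Head [Head v] and [Head [Head v] or [Head n [Head n [Head v]]]]]]
  [Head [Head n [Head v]] and [Head [Head v] or [Head n [Head n [Head v]]]]]

5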